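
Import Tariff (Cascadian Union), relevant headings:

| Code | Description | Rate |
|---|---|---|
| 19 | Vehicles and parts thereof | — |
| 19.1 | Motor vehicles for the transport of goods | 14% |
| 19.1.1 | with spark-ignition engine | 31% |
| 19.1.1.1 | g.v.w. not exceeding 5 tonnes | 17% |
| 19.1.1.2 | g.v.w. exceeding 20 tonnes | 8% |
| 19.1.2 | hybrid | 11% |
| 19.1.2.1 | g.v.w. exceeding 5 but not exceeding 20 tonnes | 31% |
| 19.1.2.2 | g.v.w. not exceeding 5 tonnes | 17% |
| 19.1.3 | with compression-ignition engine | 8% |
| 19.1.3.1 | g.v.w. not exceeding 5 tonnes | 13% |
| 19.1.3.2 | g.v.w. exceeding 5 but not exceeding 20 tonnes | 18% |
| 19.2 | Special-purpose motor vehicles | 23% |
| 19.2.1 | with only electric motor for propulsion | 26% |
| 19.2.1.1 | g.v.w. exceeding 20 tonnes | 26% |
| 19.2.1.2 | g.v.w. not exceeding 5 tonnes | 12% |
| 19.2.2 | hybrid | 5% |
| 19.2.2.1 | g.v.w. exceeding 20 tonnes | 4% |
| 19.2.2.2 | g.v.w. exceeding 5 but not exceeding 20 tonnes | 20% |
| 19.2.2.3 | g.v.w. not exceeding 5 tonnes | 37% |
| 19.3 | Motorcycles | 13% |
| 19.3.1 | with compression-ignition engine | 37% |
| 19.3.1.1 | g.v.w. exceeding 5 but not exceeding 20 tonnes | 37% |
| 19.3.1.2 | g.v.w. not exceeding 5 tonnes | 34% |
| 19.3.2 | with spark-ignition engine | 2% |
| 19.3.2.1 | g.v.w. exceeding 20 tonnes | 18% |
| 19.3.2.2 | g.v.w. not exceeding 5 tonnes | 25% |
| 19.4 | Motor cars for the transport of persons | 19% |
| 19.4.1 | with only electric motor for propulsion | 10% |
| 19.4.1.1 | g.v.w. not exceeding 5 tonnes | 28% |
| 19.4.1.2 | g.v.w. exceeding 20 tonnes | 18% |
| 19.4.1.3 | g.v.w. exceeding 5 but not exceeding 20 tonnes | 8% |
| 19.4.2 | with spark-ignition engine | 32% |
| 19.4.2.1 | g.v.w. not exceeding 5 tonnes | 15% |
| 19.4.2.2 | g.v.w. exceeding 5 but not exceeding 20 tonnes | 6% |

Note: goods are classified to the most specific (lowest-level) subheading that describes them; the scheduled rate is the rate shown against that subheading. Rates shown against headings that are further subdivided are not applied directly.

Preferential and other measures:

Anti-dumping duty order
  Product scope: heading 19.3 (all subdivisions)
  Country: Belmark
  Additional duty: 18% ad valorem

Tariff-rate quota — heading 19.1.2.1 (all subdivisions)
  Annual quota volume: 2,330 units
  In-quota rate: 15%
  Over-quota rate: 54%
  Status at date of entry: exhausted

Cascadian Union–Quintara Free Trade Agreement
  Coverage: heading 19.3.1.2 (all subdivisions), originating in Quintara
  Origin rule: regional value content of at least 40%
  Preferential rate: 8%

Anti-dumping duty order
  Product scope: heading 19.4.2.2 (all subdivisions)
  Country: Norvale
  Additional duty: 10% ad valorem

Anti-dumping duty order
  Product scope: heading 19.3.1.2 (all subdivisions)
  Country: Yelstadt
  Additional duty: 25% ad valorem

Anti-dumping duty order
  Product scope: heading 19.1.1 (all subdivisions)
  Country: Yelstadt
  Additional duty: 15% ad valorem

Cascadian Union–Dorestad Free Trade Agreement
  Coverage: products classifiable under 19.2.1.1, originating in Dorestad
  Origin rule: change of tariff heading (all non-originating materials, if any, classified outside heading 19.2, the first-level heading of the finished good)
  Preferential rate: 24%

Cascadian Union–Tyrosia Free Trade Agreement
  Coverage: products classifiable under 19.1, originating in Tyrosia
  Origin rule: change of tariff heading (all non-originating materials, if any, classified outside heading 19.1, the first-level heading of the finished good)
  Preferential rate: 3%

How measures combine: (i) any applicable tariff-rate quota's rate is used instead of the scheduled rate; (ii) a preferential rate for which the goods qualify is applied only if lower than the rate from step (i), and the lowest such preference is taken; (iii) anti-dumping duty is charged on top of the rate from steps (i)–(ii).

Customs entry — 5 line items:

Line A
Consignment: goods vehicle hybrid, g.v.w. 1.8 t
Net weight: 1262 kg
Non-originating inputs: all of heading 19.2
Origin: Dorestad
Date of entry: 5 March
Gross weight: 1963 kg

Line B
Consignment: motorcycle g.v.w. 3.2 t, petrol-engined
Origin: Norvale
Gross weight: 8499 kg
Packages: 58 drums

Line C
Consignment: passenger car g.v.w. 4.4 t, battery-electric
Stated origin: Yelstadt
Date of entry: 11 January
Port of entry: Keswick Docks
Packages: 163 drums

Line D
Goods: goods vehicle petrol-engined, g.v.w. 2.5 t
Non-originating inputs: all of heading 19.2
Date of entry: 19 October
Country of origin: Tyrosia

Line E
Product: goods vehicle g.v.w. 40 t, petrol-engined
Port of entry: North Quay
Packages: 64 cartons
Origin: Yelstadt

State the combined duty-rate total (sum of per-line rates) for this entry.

Line A: goods vehicle → 19.1; hybrid → 19.1.2; g.v.w. 1.8 t → 19.1.2.2. Scheduled 17%. Dorestad agreement on 19.2.1.1: 19.1.2.2 not covered. → 17%.
Line B: motorcycle → 19.3; petrol-engined → 19.3.2; g.v.w. 3.2 t → 19.3.2.2. Scheduled 25%. No special measure applies. → 25%.
Line C: passenger car → 19.4; battery-electric → 19.4.1; g.v.w. 4.4 t → 19.4.1.1. Scheduled 28%. No special measure applies. → 28%.
Line D: goods vehicle → 19.1; petrol-engined → 19.1.1; g.v.w. 2.5 t → 19.1.1.1. Scheduled 17%. Tyrosia agreement on 19.1: CTH met → 3% available; preferential 3%. → 3%.
Line E: goods vehicle → 19.1; petrol-engined → 19.1.1; g.v.w. 40 t → 19.1.1.2. Scheduled 8%. anti-dumping (Yelstadt, 19.1.1): +15%; total 8% + 15% = 23%. → 23%.
Sum: 17% + 25% + 28% + 3% + 23% = 96%.

96%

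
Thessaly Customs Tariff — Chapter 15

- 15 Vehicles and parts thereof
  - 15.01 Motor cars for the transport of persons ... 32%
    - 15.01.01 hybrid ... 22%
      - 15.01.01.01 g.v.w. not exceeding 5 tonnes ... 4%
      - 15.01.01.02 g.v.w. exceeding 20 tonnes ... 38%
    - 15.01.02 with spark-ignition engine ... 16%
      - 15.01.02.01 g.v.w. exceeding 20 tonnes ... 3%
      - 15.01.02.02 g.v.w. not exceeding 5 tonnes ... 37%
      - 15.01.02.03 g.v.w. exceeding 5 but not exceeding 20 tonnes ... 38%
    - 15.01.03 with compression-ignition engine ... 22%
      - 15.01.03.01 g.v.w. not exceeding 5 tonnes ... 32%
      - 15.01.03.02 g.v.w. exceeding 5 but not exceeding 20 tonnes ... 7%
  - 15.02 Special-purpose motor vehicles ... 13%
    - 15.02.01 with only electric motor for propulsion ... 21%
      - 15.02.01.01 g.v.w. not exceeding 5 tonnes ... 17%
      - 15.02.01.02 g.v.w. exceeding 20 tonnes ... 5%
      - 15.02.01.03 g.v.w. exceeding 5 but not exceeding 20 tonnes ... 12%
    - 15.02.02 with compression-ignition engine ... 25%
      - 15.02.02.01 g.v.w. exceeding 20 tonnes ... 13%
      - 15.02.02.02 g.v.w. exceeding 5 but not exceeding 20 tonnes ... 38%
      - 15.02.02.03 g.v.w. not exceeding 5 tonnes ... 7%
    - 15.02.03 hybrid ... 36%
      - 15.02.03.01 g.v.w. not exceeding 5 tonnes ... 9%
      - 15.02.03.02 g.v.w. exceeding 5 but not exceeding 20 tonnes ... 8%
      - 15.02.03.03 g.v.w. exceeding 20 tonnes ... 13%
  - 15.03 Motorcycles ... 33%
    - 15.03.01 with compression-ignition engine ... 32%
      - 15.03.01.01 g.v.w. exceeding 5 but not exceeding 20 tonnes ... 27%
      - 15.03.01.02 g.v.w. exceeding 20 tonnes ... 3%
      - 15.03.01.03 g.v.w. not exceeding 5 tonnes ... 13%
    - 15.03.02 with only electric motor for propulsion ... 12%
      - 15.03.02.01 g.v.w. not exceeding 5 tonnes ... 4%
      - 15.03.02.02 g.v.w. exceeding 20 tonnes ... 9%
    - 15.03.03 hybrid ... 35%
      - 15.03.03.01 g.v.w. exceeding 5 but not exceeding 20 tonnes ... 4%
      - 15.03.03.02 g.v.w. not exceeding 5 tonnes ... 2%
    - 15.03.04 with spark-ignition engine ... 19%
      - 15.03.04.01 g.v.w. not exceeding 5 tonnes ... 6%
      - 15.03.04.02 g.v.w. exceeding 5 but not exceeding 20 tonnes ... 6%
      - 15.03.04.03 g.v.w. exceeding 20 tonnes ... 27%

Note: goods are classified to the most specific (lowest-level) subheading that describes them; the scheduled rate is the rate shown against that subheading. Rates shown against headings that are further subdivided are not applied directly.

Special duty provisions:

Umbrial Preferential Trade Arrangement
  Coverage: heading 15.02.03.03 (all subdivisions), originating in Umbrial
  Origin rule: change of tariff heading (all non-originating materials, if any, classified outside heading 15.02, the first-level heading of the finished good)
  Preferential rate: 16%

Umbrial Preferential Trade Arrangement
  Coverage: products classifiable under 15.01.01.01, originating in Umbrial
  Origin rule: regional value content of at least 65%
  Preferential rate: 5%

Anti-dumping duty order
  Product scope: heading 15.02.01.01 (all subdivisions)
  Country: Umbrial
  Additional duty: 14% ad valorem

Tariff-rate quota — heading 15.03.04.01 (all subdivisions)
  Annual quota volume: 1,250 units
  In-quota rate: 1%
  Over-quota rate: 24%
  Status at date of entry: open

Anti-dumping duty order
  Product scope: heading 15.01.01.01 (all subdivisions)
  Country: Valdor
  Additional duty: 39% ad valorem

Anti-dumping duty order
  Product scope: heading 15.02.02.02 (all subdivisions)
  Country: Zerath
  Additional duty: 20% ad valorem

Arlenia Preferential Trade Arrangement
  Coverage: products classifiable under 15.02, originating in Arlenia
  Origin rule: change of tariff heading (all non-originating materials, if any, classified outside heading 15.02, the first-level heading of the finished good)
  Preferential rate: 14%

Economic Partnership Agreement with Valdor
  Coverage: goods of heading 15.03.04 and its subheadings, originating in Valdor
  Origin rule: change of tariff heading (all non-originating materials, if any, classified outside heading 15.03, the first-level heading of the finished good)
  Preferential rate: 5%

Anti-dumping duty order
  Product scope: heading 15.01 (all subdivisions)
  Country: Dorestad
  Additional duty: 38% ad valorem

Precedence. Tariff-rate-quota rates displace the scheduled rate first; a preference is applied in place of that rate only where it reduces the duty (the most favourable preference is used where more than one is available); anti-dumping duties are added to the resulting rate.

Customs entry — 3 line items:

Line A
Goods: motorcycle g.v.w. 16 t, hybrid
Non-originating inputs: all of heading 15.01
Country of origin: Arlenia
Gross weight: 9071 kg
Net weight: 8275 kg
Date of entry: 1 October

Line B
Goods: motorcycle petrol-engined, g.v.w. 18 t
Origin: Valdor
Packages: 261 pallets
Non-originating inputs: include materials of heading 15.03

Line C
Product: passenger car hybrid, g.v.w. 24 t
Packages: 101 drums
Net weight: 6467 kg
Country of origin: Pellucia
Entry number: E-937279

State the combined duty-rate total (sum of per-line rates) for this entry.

48%

Line A: motorcycle → 15.03; hybrid → 15.03.03; g.v.w. 16 t → 15.03.03.01. Scheduled 4%. Arlenia agreement on 15.02: 15.03.03.01 not covered. → 4%.
Line B: motorcycle → 15.03; petrol-engined → 15.03.04; g.v.w. 18 t → 15.03.04.02. Scheduled 6%. Valdor agreement on 15.03.04: CTH not met. → 6%.
Line C: passenger car → 15.01; hybrid → 15.01.01; g.v.w. 24 t → 15.01.01.02. Scheduled 38%. No special measure applies. → 38%.
Sum: 4% + 6% + 38% = 48%.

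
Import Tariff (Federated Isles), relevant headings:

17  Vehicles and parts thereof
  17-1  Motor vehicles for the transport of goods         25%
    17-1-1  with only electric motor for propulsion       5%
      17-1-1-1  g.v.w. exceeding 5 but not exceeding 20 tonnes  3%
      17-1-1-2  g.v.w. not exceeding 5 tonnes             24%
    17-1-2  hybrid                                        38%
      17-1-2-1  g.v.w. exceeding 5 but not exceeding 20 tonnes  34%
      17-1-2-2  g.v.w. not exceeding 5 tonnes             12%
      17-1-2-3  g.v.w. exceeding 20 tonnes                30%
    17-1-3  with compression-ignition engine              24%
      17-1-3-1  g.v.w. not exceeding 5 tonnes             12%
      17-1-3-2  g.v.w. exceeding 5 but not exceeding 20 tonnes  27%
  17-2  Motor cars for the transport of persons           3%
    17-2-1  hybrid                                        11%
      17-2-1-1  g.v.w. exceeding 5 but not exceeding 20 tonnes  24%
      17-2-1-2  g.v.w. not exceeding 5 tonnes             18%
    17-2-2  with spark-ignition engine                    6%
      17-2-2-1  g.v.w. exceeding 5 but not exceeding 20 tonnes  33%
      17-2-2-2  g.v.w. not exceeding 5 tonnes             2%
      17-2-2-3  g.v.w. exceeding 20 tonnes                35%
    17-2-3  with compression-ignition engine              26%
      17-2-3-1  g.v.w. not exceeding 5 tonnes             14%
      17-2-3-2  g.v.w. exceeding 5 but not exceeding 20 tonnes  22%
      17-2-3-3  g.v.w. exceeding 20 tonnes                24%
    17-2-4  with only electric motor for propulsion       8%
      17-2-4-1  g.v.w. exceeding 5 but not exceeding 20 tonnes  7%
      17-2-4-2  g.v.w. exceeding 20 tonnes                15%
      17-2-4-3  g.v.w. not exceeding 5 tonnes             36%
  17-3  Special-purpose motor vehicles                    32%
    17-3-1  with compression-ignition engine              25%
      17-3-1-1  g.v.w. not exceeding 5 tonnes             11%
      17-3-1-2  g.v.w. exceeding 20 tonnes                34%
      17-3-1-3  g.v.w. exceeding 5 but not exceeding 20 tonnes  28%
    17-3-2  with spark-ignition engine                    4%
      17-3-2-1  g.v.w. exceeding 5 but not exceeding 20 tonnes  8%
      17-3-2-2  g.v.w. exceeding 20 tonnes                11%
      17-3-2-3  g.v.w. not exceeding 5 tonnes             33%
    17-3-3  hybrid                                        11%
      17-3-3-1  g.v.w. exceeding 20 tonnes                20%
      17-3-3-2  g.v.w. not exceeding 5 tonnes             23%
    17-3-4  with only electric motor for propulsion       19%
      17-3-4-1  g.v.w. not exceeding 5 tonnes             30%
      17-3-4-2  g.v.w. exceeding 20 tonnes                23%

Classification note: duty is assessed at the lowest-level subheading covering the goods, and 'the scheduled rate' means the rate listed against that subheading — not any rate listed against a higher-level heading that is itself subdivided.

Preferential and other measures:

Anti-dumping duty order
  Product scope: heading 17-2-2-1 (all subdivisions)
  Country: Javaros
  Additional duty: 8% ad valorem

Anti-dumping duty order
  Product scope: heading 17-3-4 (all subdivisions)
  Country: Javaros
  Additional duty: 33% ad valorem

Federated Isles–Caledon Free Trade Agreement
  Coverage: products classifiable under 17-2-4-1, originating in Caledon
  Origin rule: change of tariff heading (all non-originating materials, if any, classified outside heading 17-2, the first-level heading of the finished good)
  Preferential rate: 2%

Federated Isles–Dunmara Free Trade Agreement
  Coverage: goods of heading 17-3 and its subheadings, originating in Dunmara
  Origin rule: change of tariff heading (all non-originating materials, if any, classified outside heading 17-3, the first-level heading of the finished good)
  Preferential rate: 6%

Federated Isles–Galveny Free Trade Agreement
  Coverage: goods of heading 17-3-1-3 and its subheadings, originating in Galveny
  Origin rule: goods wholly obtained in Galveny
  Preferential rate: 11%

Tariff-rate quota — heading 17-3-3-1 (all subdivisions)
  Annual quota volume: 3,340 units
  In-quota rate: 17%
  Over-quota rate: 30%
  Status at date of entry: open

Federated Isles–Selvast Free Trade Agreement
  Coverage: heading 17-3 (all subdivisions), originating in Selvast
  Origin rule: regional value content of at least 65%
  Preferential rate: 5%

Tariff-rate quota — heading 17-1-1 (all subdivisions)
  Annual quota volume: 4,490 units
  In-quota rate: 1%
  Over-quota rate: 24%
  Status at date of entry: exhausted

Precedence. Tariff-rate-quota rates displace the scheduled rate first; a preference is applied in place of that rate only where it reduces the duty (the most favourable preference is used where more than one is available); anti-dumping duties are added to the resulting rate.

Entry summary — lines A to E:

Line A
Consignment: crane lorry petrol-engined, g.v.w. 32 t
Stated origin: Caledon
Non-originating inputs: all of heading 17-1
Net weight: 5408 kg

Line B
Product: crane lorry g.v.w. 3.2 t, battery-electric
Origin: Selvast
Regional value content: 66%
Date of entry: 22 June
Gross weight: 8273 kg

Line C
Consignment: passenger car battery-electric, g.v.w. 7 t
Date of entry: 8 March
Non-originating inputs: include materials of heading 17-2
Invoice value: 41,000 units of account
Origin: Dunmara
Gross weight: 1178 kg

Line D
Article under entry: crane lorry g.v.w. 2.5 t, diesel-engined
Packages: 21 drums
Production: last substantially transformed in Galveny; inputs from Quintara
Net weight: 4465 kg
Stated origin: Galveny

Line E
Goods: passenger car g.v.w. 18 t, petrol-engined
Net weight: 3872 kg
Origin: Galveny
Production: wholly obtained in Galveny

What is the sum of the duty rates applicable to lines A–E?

Line A: crane lorry → 17-3; petrol-engined → 17-3-2; g.v.w. 32 t → 17-3-2-2. Scheduled 11%. Caledon agreement on 17-2-4-1: 17-3-2-2 not covered. → 11%.
Line B: crane lorry → 17-3; battery-electric → 17-3-4; g.v.w. 3.2 t → 17-3-4-1. Scheduled 30%. Selvast agreement on 17-3: RVC ≥ 65% → 5% available; preferential 5%. → 5%.
Line C: passenger car → 17-2; battery-electric → 17-2-4; g.v.w. 7 t → 17-2-4-1. Scheduled 7%. Dunmara agreement on 17-3: 17-2-4-1 not covered. → 7%.
Line D: crane lorry → 17-3; diesel-engined → 17-3-1; g.v.w. 2.5 t → 17-3-1-1. Scheduled 11%. Galveny agreement on 17-3-1-3: 17-3-1-1 not covered. → 11%.
Line E: passenger car → 17-2; petrol-engined → 17-2-2; g.v.w. 18 t → 17-2-2-1. Scheduled 33%. Galveny agreement on 17-3-1-3: 17-2-2-1 not covered. → 33%.
Sum: 11% + 5% + 7% + 11% + 33% = 67%.

67%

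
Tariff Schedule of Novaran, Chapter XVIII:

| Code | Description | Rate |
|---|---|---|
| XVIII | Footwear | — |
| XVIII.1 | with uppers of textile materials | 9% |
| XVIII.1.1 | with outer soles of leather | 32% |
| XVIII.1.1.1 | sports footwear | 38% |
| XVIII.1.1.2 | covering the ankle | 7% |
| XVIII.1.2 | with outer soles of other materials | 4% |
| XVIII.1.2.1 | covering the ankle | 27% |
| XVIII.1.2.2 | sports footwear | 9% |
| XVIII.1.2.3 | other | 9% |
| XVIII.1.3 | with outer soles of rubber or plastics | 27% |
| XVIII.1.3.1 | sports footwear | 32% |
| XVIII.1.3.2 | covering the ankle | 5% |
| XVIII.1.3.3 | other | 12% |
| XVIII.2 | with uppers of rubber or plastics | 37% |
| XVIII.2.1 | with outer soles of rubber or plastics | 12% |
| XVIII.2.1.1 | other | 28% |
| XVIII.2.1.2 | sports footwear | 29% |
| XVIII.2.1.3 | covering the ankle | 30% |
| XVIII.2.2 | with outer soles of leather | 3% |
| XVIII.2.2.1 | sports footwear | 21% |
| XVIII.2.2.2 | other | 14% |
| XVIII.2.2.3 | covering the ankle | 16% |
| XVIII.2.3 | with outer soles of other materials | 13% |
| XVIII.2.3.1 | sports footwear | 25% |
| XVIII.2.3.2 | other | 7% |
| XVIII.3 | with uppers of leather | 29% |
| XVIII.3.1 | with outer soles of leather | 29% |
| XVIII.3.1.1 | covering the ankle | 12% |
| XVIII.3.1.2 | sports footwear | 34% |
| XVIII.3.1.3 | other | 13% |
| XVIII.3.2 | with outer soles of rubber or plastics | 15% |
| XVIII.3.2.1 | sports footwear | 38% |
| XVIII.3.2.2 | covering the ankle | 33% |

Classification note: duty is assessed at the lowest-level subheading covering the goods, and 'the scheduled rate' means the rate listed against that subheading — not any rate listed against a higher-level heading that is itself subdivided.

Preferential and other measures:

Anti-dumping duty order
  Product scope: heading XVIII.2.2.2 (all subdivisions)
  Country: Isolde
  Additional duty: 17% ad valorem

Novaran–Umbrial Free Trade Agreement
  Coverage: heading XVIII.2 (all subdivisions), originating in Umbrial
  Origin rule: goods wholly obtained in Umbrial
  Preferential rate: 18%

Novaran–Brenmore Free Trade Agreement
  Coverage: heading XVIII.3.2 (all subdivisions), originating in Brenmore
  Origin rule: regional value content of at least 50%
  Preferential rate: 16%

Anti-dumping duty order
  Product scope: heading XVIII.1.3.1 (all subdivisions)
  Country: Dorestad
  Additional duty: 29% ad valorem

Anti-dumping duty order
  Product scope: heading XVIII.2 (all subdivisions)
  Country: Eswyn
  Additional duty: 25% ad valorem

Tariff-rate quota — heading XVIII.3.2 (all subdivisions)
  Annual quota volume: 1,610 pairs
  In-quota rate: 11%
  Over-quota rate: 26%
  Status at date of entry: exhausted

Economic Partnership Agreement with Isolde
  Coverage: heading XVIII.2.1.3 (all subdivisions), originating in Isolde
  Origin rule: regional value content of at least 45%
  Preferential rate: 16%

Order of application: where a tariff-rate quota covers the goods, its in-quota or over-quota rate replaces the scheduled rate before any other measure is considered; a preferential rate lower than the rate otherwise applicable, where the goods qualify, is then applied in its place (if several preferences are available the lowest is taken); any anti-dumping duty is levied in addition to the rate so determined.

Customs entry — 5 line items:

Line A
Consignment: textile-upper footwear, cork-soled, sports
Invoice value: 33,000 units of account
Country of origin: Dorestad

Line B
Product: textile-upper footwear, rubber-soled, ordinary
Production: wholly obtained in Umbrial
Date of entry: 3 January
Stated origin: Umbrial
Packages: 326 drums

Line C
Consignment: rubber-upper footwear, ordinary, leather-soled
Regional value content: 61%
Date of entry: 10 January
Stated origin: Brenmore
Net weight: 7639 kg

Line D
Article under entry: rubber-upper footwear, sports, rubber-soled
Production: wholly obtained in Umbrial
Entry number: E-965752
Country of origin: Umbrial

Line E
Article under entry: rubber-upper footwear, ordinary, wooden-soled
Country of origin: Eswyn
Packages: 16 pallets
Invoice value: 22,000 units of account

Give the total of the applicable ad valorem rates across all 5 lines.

Line A: textile-upper → XVIII.1; cork-soled → XVIII.1.2; sports → XVIII.1.2.2. Scheduled 9%. No special measure applies. → 9%.
Line B: textile-upper → XVIII.1; rubber-soled → XVIII.1.3; ordinary → XVIII.1.3.3. Scheduled 12%. Umbrial agreement on XVIII.2: XVIII.1.3.3 not covered. → 12%.
Line C: rubber-upper → XVIII.2; leather-soled → XVIII.2.2; ordinary → XVIII.2.2.2. Scheduled 14%. Brenmore agreement on XVIII.3.2: XVIII.2.2.2 not covered. → 14%.
Line D: rubber-upper → XVIII.2; rubber-soled → XVIII.2.1; sports → XVIII.2.1.2. Scheduled 29%. Umbrial agreement on XVIII.2: wholly obtained → 18% available; preferential 18%. → 18%.
Line E: rubber-upper → XVIII.2; wooden-soled → XVIII.2.3; ordinary → XVIII.2.3.2. Scheduled 7%. anti-dumping (Eswyn, XVIII.2): +25%; total 7% + 25% = 32%. → 32%.
Sum: 9% + 12% + 14% + 18% + 32% = 85%.

85%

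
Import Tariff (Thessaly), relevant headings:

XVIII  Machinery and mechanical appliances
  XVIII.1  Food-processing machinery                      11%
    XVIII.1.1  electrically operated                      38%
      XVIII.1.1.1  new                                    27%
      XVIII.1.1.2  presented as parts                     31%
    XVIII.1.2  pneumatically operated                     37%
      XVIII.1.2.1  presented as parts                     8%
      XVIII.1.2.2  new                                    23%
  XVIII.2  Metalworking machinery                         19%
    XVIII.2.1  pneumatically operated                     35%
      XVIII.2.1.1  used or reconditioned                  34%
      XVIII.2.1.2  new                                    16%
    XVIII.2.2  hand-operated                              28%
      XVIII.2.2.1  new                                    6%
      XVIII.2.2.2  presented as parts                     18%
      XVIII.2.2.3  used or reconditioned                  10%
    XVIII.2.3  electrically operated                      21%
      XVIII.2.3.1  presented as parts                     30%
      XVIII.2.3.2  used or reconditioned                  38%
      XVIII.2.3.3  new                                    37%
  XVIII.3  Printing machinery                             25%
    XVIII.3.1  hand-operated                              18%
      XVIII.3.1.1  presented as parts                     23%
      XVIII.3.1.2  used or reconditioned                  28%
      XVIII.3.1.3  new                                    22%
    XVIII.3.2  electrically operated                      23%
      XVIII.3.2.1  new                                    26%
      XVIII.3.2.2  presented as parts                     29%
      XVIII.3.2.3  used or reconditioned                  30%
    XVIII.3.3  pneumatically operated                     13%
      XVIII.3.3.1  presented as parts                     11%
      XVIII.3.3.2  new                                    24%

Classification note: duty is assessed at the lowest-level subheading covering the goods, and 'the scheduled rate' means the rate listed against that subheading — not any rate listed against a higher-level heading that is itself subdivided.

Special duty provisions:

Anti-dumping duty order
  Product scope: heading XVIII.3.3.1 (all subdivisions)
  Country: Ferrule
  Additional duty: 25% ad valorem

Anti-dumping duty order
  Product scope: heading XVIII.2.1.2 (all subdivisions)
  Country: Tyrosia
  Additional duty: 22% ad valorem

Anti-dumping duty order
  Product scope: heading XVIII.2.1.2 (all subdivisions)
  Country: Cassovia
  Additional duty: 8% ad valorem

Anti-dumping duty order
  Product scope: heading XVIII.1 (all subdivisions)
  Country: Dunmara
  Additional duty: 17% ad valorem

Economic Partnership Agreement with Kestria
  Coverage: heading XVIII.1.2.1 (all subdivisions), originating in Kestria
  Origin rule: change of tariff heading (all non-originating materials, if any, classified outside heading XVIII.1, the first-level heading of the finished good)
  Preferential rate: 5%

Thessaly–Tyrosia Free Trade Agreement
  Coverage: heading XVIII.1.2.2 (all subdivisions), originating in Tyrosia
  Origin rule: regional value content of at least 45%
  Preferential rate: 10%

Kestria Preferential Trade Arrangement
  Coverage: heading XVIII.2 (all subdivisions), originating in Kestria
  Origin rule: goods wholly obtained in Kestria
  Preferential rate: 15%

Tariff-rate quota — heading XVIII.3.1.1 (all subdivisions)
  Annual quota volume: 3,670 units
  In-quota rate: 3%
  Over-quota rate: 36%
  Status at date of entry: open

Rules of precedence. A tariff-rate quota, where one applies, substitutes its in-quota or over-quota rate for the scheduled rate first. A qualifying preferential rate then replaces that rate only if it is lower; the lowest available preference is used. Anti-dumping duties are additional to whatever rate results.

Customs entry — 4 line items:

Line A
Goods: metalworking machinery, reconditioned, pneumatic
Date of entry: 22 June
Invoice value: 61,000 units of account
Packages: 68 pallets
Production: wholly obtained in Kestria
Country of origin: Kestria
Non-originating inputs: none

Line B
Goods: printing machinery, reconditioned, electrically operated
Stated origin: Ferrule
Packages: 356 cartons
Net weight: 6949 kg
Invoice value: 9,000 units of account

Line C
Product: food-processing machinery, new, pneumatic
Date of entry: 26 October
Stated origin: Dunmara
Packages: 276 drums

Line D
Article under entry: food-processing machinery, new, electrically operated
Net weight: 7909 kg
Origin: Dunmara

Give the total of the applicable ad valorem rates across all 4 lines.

Line A: metalworking → XVIII.2; pneumatic → XVIII.2.1; reconditioned → XVIII.2.1.1. Scheduled 34%. Kestria agreement on XVIII.1.2.1: XVIII.2.1.1 not covered; Kestria agreement on XVIII.2: wholly obtained → 15% available; preferential 15%. → 15%.
Line B: printing → XVIII.3; electrically operated → XVIII.3.2; reconditioned → XVIII.3.2.3. Scheduled 30%. No special measure applies. → 30%.
Line C: food-processing → XVIII.1; pneumatic → XVIII.1.2; new → XVIII.1.2.2. Scheduled 23%. anti-dumping (Dunmara, XVIII.1): +17%; total 23% + 17% = 40%. → 40%.
Line D: food-processing → XVIII.1; electrically operated → XVIII.1.1; new → XVIII.1.1.1. Scheduled 27%. anti-dumping (Dunmara, XVIII.1): +17%; total 27% + 17% = 44%. → 44%.
Sum: 15% + 30% + 40% + 44% = 129%.

129%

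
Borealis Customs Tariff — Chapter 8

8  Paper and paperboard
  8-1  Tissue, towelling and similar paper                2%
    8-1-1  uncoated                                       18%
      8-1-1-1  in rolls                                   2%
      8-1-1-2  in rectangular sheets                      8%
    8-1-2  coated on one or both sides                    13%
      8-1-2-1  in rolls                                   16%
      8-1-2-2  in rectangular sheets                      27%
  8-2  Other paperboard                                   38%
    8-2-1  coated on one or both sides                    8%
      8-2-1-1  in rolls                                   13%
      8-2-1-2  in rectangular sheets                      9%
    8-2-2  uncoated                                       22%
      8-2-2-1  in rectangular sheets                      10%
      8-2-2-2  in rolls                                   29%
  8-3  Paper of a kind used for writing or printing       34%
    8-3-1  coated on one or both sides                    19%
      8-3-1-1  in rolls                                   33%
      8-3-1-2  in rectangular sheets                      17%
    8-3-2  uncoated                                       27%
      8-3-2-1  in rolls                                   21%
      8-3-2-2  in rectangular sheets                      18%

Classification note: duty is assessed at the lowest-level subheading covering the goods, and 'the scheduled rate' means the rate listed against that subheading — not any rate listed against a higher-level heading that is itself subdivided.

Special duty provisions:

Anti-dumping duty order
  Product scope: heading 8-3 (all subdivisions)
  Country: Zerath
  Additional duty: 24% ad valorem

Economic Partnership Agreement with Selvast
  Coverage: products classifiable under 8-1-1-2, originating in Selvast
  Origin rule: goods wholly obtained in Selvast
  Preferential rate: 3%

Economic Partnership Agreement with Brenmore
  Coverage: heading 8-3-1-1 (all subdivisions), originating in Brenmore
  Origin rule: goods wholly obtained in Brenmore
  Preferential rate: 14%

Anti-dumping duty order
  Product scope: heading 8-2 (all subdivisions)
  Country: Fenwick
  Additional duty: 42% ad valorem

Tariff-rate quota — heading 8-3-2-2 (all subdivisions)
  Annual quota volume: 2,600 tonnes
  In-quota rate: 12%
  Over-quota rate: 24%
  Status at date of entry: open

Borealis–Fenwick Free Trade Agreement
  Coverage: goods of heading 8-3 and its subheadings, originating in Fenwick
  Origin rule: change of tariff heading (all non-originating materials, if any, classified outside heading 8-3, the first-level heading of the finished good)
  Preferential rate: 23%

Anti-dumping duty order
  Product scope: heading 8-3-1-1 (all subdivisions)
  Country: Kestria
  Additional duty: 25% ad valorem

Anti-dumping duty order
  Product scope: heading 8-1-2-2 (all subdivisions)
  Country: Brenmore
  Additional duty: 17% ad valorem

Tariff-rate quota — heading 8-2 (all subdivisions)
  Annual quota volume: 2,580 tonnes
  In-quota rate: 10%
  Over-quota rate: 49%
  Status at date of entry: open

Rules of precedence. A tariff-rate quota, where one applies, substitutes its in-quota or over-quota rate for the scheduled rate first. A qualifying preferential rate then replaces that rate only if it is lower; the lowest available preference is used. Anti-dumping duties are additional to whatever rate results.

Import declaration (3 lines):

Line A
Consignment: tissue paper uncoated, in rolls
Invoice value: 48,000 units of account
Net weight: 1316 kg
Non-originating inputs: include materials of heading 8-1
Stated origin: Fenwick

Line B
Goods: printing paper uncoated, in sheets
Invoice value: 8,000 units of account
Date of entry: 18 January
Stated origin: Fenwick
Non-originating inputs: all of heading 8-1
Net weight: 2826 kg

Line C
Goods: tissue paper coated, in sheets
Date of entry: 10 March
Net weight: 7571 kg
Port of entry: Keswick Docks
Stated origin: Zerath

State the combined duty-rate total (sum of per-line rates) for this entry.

Line A: tissue paper → 8-1; uncoated → 8-1-1; in rolls → 8-1-1-1. Scheduled 2%. Fenwick agreement on 8-3: 8-1-1-1 not covered. → 2%.
Line B: printing paper → 8-3; uncoated → 8-3-2; in sheets → 8-3-2-2. Scheduled 18%. quota on 8-3-2-2 open → in-quota 12%; Fenwick agreement on 8-3: CTH met → 23% available; preference 23% not lower than 12% → no reduction. → 12%.
Line C: tissue paper → 8-1; coated → 8-1-2; in sheets → 8-1-2-2. Scheduled 27%. No special measure applies. → 27%.
Sum: 2% + 12% + 27% = 41%.

41%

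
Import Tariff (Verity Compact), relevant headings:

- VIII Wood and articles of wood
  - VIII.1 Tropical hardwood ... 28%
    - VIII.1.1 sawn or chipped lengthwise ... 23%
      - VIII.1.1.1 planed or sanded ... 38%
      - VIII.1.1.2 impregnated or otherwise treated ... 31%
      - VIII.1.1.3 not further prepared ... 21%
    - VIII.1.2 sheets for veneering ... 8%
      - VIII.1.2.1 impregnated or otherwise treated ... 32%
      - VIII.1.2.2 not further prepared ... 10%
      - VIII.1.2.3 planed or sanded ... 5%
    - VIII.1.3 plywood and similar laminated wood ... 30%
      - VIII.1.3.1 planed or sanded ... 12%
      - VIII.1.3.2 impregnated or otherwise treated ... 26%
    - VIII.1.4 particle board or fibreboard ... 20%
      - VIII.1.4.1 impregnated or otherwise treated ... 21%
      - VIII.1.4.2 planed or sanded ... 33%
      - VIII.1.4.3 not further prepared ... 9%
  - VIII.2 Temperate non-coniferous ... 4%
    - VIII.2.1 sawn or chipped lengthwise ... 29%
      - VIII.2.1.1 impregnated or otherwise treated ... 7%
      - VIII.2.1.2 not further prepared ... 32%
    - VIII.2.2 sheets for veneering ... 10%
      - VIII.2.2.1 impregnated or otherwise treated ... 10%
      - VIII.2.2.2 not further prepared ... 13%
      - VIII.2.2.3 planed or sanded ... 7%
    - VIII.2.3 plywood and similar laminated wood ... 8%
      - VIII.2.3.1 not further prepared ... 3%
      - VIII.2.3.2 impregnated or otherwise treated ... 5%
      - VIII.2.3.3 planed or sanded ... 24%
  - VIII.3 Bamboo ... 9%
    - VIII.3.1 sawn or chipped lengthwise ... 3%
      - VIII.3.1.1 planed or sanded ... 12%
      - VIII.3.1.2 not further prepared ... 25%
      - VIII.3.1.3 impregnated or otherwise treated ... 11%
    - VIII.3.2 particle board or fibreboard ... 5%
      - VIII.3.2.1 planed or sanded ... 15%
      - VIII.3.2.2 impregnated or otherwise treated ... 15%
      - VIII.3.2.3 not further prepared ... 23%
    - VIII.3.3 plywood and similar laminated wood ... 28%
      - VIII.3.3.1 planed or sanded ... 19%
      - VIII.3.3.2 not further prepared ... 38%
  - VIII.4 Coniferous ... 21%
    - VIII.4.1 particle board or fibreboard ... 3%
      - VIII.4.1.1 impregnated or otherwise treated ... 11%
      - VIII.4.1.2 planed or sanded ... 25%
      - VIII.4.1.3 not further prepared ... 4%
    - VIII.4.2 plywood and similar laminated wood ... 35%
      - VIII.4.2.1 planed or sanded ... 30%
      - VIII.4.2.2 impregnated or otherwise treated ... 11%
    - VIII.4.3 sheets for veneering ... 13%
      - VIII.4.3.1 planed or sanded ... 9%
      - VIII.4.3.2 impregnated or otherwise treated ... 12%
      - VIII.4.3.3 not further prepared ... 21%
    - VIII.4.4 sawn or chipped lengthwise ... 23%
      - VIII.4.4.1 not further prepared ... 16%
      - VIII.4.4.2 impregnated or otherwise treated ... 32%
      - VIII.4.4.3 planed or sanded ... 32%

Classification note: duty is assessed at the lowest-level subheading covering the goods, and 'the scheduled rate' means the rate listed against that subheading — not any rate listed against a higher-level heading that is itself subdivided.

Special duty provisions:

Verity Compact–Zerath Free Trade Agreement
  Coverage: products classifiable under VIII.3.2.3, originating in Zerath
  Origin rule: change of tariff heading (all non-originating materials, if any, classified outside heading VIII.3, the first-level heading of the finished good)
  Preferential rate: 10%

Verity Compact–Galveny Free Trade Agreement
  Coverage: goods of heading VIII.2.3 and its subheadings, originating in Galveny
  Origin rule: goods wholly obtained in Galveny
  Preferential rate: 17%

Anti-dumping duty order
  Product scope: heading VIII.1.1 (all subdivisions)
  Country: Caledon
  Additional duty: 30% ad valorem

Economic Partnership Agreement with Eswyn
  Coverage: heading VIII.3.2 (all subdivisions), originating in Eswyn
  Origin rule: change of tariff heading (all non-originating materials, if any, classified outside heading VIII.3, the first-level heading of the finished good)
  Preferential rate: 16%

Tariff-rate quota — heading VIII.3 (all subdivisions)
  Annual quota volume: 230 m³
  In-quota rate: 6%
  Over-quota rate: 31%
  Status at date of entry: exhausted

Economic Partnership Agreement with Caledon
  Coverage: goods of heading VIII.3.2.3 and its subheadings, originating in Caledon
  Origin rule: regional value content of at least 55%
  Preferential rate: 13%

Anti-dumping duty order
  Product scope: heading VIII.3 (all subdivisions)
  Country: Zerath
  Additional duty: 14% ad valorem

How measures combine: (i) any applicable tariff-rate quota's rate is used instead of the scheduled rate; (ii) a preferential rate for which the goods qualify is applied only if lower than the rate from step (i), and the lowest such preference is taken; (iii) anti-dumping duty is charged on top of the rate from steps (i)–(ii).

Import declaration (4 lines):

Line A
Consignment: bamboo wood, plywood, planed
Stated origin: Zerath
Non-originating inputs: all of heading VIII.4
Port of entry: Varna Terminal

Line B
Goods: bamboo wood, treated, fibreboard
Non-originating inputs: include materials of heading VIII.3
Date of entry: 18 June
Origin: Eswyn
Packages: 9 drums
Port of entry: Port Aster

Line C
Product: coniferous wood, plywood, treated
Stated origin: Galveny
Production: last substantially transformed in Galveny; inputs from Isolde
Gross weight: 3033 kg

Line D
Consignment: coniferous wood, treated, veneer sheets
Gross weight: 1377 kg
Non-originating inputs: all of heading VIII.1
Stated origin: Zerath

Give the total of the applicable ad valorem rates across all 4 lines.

Line A: bamboo → VIII.3; plywood → VIII.3.3; planed → VIII.3.3.1. Scheduled 19%. quota on VIII.3 exhausted → over-quota 31%; Zerath agreement on VIII.3.2.3: VIII.3.3.1 not covered; anti-dumping (Zerath, VIII.3): +14%; total 31% + 14% = 45%. → 45%.
Line B: bamboo → VIII.3; fibreboard → VIII.3.2; treated → VIII.3.2.2. Scheduled 15%. quota on VIII.3 exhausted → over-quota 31%; Eswyn agreement on VIII.3.2: CTH not met. → 31%.
Line C: coniferous → VIII.4; plywood → VIII.4.2; treated → VIII.4.2.2. Scheduled 11%. Galveny agreement on VIII.2.3: VIII.4.2.2 not covered. → 11%.
Line D: coniferous → VIII.4; veneer sheets → VIII.4.3; treated → VIII.4.3.2. Scheduled 12%. Zerath agreement on VIII.3.2.3: VIII.4.3.2 not covered. → 12%.
Sum: 45% + 31% + 11% + 12% = 99%.

99%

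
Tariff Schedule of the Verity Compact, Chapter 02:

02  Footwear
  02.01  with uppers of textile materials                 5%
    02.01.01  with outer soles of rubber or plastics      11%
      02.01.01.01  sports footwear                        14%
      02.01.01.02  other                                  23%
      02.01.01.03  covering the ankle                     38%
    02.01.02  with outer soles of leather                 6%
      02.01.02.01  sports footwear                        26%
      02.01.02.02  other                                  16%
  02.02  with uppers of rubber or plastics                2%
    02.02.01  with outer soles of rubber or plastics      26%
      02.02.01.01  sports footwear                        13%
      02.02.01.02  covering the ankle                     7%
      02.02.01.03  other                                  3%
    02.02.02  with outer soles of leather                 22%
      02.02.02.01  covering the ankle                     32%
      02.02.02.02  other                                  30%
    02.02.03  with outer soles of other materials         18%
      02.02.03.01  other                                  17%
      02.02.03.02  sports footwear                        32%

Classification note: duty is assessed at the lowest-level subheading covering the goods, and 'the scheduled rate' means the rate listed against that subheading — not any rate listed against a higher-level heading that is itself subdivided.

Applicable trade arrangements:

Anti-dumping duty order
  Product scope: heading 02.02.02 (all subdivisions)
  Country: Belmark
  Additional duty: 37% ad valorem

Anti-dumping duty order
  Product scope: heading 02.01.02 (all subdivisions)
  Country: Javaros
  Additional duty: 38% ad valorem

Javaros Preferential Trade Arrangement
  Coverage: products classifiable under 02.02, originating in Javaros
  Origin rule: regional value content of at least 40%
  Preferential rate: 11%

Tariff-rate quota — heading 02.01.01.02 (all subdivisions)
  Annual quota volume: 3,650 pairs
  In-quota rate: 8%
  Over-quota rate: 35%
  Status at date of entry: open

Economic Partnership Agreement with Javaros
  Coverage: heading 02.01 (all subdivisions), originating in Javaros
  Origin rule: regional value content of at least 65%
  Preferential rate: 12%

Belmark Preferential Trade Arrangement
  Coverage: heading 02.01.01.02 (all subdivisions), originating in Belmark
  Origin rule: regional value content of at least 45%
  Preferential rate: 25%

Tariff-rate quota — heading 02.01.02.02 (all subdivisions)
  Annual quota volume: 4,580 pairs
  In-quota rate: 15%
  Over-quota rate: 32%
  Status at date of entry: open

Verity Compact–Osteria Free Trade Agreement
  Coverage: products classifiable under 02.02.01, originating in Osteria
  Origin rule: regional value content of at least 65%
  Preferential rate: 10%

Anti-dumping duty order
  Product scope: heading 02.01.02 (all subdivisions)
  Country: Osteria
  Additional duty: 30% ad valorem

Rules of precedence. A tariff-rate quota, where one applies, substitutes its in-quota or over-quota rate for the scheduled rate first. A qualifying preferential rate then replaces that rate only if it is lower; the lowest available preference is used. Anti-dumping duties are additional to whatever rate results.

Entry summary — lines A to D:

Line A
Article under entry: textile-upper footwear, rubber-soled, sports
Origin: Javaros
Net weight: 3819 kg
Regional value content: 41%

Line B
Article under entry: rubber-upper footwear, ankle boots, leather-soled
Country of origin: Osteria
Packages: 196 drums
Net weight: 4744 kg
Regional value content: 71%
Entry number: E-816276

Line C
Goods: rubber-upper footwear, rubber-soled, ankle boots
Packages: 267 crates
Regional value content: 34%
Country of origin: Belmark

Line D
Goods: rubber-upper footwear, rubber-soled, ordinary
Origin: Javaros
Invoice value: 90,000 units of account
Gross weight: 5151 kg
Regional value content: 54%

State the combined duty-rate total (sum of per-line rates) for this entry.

Line A: textile-upper → 02.01; rubber-soled → 02.01.01; sports → 02.01.01.01. Scheduled 14%. Javaros agreement on 02.02: 02.01.01.01 not covered; Javaros agreement on 02.01: RVC < 65%. → 14%.
Line B: rubber-upper → 02.02; leather-soled → 02.02.02; ankle boots → 02.02.02.01. Scheduled 32%. Osteria agreement on 02.02.01: 02.02.02.01 not covered. → 32%.
Line C: rubber-upper → 02.02; rubber-soled → 02.02.01; ankle boots → 02.02.01.02. Scheduled 7%. Belmark agreement on 02.01.01.02: 02.02.01.02 not covered. → 7%.
Line D: rubber-upper → 02.02; rubber-soled → 02.02.01; ordinary → 02.02.01.03. Scheduled 3%. Javaros agreement on 02.02: RVC ≥ 40% → 11% available; Javaros agreement on 02.01: 02.02.01.03 not covered; preference 11% not lower than 3% → no reduction. → 3%.
Sum: 14% + 32% + 7% + 3% = 56%.

56%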